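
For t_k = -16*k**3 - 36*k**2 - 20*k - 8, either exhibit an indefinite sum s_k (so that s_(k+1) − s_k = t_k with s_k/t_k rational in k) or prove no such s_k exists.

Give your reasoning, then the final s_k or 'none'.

s_k = 4*k*(-k**3 - k**2 + k - 1)

Step 1: r(k) = (4*k**3 + 21*k**2 + 35*k + 20)/(4*k**3 + 9*k**2 + 5*k + 2).
Gosper form: A/B · C(k+1)/C(k) with A=1, B=1, C=k**3 + 9*k**2/4 + 5*k/4 + 1/2.
Key eq: (1)·f(k+1) = (1)·f(k) + (k**3 + 9*k**2/4 + 5*k/4 + 1/2).
Bound: deg f ≤ 4.
Solving with deg f ≤ 4: f(k) = k*(k**3 + k**2 - k + 1)/4.
So s_k = (B(k−1)f/C)·t_k = (k*(k**3 + k**2 - k + 1)/(4*k**3 + 9*k**2 + 5*k + 2))·t_k = 4*k*(-k**3 - k**2 + k - 1).
Δs = -16*k**3 - 36*k**2 - 20*k - 8, as required.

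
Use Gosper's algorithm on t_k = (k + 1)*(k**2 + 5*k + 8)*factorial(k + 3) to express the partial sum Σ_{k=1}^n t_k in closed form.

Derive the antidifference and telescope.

S(n) = n**2*factorial(n + 4) + 3*n*factorial(n + 4) + 2*factorial(n + 4) - 48

t_(k+1)/t_k = (k + 2)*(k + 4)*(5*k + (k + 1)**2 + 13)/((k + 1)*(k**2 + 5*k + 8)).
Factor: A=k + 4; B=1; C=k**3 + 6*k**2 + 13*k + 8.
Solve (k + 4)·f(k+1) − (1)·f(k) = k**3 + 6*k**2 + 13*k + 8.
d = 2 from the (1,0,3) case.
Match coefficients ⇒ f(k) = k*(k + 1).
So s_k = (B(k−1)f/C)·t_k = (k/(k**2 + 5*k + 8))·t_k = k*(k + 1)*factorial(k + 3).
Verify: (k + 1)*(k**2 + 5*k + 8)*factorial(k + 3) matches t_k.
Evaluate: s_(n+1) = (n + 1)*(n + 2)*factorial(n + 4); subtract s_(1) = 48 ⇒ S(n) = n**2*factorial(n + 4) + 3*n*factorial(n + 4) + 2*factorial(n + 4) - 48.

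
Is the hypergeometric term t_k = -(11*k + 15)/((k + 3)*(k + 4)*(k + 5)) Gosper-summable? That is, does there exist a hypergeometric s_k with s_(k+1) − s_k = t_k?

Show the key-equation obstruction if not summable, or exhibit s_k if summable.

Yes. s_k = k*(-2*k - 3)/((k + 3)*(k + 4)).

t_(k+1)/t_k = (k + 3)*(11*k + 26)/((k + 6)*(11*k + 15)).
So A=k + 3 and B=k + 6, with C=k + 15/11.
Need (k + 3)·f(k+1) − (k + 5)·f(k) = k + 15/11.
d = 2 from the (1,1,1) case.
Match coefficients ⇒ f(k) = k*(2*k + 3)/11.
So s_k = (B(k−1)f/C)·t_k = (k*(k + 5)*(2*k + 3)/(11*k + 15))·t_k = k*(-2*k - 3)/((k + 3)*(k + 4)).
s_(k+1) − s_k = (-11*k - 15)/(k**3 + 12*k**2 + 47*k + 60) = t_k.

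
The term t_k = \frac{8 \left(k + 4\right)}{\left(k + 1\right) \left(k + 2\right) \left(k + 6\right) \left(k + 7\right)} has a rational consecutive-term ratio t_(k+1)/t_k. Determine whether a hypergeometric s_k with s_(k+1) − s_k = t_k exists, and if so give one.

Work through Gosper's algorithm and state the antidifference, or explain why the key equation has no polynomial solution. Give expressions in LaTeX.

Ratio r(k) = (k + 1)*(k + 5)*(k + 6)/((k + 3)*(k + 4)*(k + 8)).
So A=k + 1 and B=k + 8, with C=k**4 + 16*k**3 + 95*k**2 + 248*k + 240.
Key eq: (k + 1)·f(k+1) = (k + 7)·f(k) + (k**4 + 16*k**3 + 95*k**2 + 248*k + 240).
From deg A=1, deg B=1, deg C=4: d=6.
Match coefficients ⇒ f(k) = k*(k + 2)*(k + 3)*(k + 4)*(k + 5)*(k + 7)/12.
R(k) = B(k−1)·f(k)/C(k) = k*(k + 2)*(k + 7)**2/(12*(k + 4)); s_k = R·t_k = 2*k*(k + 7)/(3*(k**2 + 7*k + 6)).
Δs = 8*(k + 4)/(k**4 + 16*k**3 + 83*k**2 + 152*k + 84), as required.

s_k = \frac{2 k \left(k + 7\right)}{3 \left(k^{2} + 7 k + 6\right)}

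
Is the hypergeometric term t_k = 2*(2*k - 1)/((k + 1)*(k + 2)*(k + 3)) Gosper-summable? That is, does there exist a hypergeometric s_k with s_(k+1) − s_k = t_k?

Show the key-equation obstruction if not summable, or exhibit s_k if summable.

Yes. s_k = k*(k - 5)/(2*(k + 1)*(k + 2)).

Compute t_(k+1)/t_k: get (k + 1)*(2*k + 1)/((k + 4)*(2*k - 1)).
So A=k + 1 and B=k + 4, with C=k - 1/2.
Set up (k + 1)·f(k+1) − (k + 3)·f(k) − (k - 1/2) = 0.
Bound: deg f ≤ 2.
Coefficient equations give f(k) = k*(k - 5)/8.
Then R = B(k−1)f/C = k*(k - 5)*(k + 3)/(4*(2*k - 1)), so s_k = R(k)·t_k = k*(k - 5)/(2*(k + 1)*(k + 2)).
Check: Δs_k = 2*(2*k - 1)/(k**3 + 6*k**2 + 11*k + 6). ✓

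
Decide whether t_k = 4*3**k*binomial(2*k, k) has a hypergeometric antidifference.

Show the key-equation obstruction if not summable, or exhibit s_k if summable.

Ratio r(k) = 6*(2*k + 1)/(k + 1).
A = 12*k + 6, B = k + 1, C = 1.
Set up (12*k + 6)·f(k+1) − (k)·f(k) − (1) = 0.
From deg A=1, deg B=1, deg C=0: d=-1.
deg f ≤ -1 is impossible — no certificate.

No — negative degree bound, so no certificate f.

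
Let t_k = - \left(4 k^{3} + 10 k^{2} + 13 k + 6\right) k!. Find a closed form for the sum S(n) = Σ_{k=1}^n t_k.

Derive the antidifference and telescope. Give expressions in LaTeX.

Step 1: r(k) = (4*k**4 + 26*k**3 + 67*k**2 + 78*k + 33)/(4*k**3 + 10*k**2 + 13*k + 6).
So A=k + 1 and B=1, with C=k**3 + 5*k**2/2 + 13*k/4 + 3/2.
Solve (k + 1)·f(k+1) − (1)·f(k) = k**3 + 5*k**2/2 + 13*k/4 + 3/2.
Bound: deg f ≤ 2.
Coefficient equations give f(k) = (4*k**2 + 2*k - 1)/4.
R(k) = B(k−1)·f(k)/C(k) = (4*k**2 + 2*k - 1)/(4*k**3 + 10*k**2 + 13*k + 6); s_k = R·t_k = -(4*k**2 + 2*k - 1)*factorial(k).
Check: Δs_k = -(4*k**3 + 10*k**2 + 13*k + 6)*factorial(k). ✓
s_(n+1) = -(4*n**2 + 10*n + 5)*factorial(n + 1) and s_(1) = -5, so S(n) = -4*n**3*factorial(n) - 14*n**2*factorial(n) - 15*n*factorial(n) - 5*factorial(n) + 5.

S(n) = - 4 n^{3} n! - 14 n^{2} n! - 15 n n! - 5 n! + 5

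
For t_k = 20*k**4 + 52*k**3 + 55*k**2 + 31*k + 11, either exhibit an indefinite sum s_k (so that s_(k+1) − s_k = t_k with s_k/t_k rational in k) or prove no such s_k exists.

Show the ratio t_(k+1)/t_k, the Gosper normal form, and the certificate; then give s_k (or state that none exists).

s_k = k*(4*k**4 + 3*k**3 - k**2 + k + 4)

Compute t_(k+1)/t_k: get (20*k**4 + 132*k**3 + 331*k**2 + 377*k + 169)/(20*k**4 + 52*k**3 + 55*k**2 + 31*k + 11).
Factor: A=1; B=1; C=k**4 + 13*k**3/5 + 11*k**2/4 + 31*k/20 + 11/20.
Key eq: (1)·f(k+1) = (1)·f(k) + (k**4 + 13*k**3/5 + 11*k**2/4 + 31*k/20 + 11/20).
From deg A=0, deg B=0, deg C=4: d=5.
Match coefficients ⇒ f(k) = k*(4*k**4 + 3*k**3 - k**2 + k + 4)/20.
So s_k = (B(k−1)f/C)·t_k = (k*(4*k**4 + 3*k**3 - k**2 + k + 4)/(20*k**4 + 52*k**3 + 55*k**2 + 31*k + 11))·t_k = k*(4*k**4 + 3*k**3 - k**2 + k + 4).
Check: Δs_k = 20*k**4 + 52*k**3 + 55*k**2 + 31*k + 11. ✓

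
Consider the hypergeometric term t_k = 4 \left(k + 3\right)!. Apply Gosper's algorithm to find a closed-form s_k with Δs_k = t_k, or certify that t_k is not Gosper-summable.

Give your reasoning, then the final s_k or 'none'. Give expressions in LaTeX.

t_(k+1)/t_k = k + 4.
Normal form (A,B,C) = (k + 4, 1, 1).
Key eq: (k + 4)·f(k+1) = (1)·f(k) + (1).
deg f ≤ -1 (via 1,0,0).
Bound -1 < 0, so the key equation has no polynomial solution.

not Gosper-summable; s_k does not exist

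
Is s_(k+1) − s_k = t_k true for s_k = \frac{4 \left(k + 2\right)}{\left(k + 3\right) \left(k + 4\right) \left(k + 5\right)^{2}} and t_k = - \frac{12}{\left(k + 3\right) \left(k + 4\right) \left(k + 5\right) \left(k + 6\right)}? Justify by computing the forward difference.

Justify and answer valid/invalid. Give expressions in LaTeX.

Invalid: residual \frac{12 \left(4 k + 21\right)}{k^{6} + 29 k^{5} + 347 k^{4} + 2191 k^{3} + 7692 k^{2} + 14220 k + 10800} ≠ 0.

s_(k+1) = 4*(k + 3)/((k + 4)*(k + 5)*(k + 6)**2)
s_(k+1) − s_k = 4*(-(k + 2)*(k + 6)**2 + (k + 3)**2*(k + 5))/((k + 3)*(k + 4)*(k + 5)**2*(k + 6)**2)
(s_(k+1) − s_k) − t_k = 12*(4*k + 21)/(k**6 + 29*k**5 + 347*k**4 + 2191*k**3 + 7692*k**2 + 14220*k + 10800)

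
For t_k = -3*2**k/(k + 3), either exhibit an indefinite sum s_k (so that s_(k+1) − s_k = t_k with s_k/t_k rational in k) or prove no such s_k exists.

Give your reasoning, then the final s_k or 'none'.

Ratio r(k) = 2*(k + 3)/(k + 4).
So A=2*k + 6 and B=k + 4, with C=1.
f must satisfy (2*k + 6)·f(k+1) − (k + 3)·f(k) = 1.
Bound: deg f ≤ -1.
deg f ≤ -1 is impossible — no certificate.

none — t_k is not Gosper-summable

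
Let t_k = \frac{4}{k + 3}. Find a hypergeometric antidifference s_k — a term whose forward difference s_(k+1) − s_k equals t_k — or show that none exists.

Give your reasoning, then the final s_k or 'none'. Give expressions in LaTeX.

Compute t_(k+1)/t_k: get (k + 3)/(k + 4).
So A=k + 3 and B=k + 4, with C=1.
Need (k + 3)·f(k+1) − (k + 3)·f(k) = 1.
deg f ≤ 0 (via 1,1,0).
Put f(k) = c0: A·f(k+1) − B(k−1)·f(k) − C = -1; need -1 = 0 — inconsistent ⇒ no f, not summable.

none (Gosper's algorithm certifies no s_k)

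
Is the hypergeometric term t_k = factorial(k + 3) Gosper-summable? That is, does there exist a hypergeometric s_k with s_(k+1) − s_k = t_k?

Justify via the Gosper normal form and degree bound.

Step 1: r(k) = k + 4.
Gosper form: A/B · C(k+1)/C(k) with A=k + 4, B=1, C=1.
Need (k + 4)·f(k+1) − (1)·f(k) = 1.
Bound: deg f ≤ -1.
Negative degree bound (-1): no f exists, t_k not Gosper-summable.

No — t_k has no hypergeometric antidifference.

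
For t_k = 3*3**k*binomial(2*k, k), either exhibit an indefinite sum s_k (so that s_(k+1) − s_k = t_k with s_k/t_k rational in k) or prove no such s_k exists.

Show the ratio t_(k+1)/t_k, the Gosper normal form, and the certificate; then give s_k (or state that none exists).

Step 1: r(k) = 6*(2*k + 1)/(k + 1).
A = 12*k + 6, B = k + 1, C = 1.
f must satisfy (12*k + 6)·f(k+1) − (k)·f(k) = 1.
Bound: deg f ≤ -1.
Bound -1 < 0, so the key equation has no polynomial solution.

none — t_k is not Gosper-summable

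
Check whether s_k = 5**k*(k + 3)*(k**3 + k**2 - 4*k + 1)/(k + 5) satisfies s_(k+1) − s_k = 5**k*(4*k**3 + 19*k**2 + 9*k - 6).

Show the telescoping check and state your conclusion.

Invalid: residual 5**k*(-8*k**4 - 76*k**3 - 206*k**2 - 86*k + 62)/(k**2 + 11*k + 30) ≠ 0.

s_(k+1) = 5**(k + 1)*(k**4 + 8*k**3 + 17*k**2 + 3*k - 4)/(k + 6)
s_(k+1) − s_k = 5**k*(4*k**5 + 55*k**4 + 262*k**3 + 457*k**2 + 118*k - 118)/(k**2 + 11*k + 30)
(s_(k+1) − s_k) − t_k = 5**k*(-8*k**4 - 76*k**3 - 206*k**2 - 86*k + 62)/(k**2 + 11*k + 30)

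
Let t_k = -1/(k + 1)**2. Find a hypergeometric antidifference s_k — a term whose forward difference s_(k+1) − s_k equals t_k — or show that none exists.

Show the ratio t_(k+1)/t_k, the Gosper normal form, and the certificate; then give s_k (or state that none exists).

Compute t_(k+1)/t_k: get (k + 1)**2/(k + 2)**2.
Normal form (A,B,C) = (k**2 + 2*k + 1, k**2 + 4*k + 4, 1).
f must satisfy (k**2 + 2*k + 1)·f(k+1) − (k**2 + 2*k + 1)·f(k) = 1.
Bound: deg f ≤ 0.
f = c0 ⇒ A·f(k+1) − B(k−1)·f(k) − C = -1. The system {-1 = 0} is inconsistent; no antidifference.

no hypergeometric antidifference exists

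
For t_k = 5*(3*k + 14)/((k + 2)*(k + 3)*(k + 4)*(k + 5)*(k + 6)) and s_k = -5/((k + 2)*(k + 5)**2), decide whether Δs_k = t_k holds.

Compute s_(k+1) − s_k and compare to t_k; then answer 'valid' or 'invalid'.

s_(k+1) = -5/((k + 3)*(k + 6)**2)
s_(k+1) − s_k = -5/((k + 3)*(k + 6)**2) + 5/((k + 2)*(k + 5)**2)
(s_(k+1) − s_k) − t_k = 10*(-4*k**2 - 39*k - 94)/(k**7 + 31*k**6 + 405*k**5 + 2885*k**4 + 12074*k**3 + 29604*k**2 + 39240*k + 21600)

Invalid: residual 10*(-4*k**2 - 39*k - 94)/(k**7 + 31*k**6 + 405*k**5 + 2885*k**4 + 12074*k**3 + 29604*k**2 + 39240*k + 21600) ≠ 0.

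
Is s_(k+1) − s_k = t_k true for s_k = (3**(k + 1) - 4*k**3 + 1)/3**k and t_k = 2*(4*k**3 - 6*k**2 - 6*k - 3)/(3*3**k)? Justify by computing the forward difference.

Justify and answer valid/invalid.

s_(k+1) = (9*3**k - 4*(k + 1)**3 + 1)/(3*3**k)
s_(k+1) − s_k = 2*(6*k**3 - 2*(k + 1)**3 - 1)/(3*3**k)
(s_(k+1) − s_k) − t_k = 0

Valid — Δs_k = t_k.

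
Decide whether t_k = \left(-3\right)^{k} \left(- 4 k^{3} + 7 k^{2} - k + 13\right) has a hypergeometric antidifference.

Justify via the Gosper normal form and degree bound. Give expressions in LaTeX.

Yes. s_k = \left(-3\right)^{k} \left(k^{3} - 4 k^{2} + 4 k - 4\right).

Compute t_(k+1)/t_k: get 3*(-4*k**3 - 5*k**2 + k + 15)/(4*k**3 - 7*k**2 + k - 13).
Factor: A=-3; B=1; C=k**3 - 7*k**2/4 + k/4 - 13/4.
Set up (-3)·f(k+1) − (1)·f(k) − (k**3 - 7*k**2/4 + k/4 - 13/4) = 0.
deg f ≤ 3 (via 0,0,3).
Match coefficients ⇒ f(k) = -(k**3 - 4*k**2 + 4*k - 4)/4.
Get s_k = R·t_k = (-3)**k*(k**3 - 4*k**2 + 4*k - 4) with R(k) = B(k−1)f(k)/C(k) = -(k**3 - 4*k**2 + 4*k - 4)/(4*k**3 - 7*k**2 + k - 13).
Check: Δs_k = (-3)**k*(-4*k**3 + 7*k**2 - k + 13). ✓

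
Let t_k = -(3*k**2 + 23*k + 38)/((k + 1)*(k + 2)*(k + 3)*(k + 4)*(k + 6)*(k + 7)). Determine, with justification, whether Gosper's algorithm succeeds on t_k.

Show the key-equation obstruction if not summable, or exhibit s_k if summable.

The ratio is (k + 1)*(k + 6)*(23*k + 3*(k + 1)**2 + 61)/((k + 5)*(k + 8)*(3*k**2 + 23*k + 38)).
So A=k + 1 and B=k + 8, with C=k**3 + 38*k**2/3 + 51*k + 190/3.
Need (k + 1)·f(k+1) − (k + 7)·f(k) = k**3 + 38*k**2/3 + 51*k + 190/3.
deg f ≤ 6 (via 1,1,3).
A polynomial solution: f(k) = k*(k + 2)*(k + 4)*(k + 5)*(k**2 + 10*k + 27)/54.
Then R = B(k−1)f/C = k*(k + 2)*(k + 4)*(k + 7)*(k**2 + 10*k + 27)/(18*(3*k**2 + 23*k + 38)), so s_k = R(k)·t_k = k*(-k**2 - 10*k - 27)/(18*(k**3 + 10*k**2 + 27*k + 18)).
Check: Δs_k = (-3*k**2 - 23*k - 38)/(k**6 + 23*k**5 + 207*k**4 + 925*k**3 + 2144*k**2 + 2412*k + 1008). ✓

Yes. s_k = k*(-k**2 - 10*k - 27)/(18*(k**3 + 10*k**2 + 27*k + 18)).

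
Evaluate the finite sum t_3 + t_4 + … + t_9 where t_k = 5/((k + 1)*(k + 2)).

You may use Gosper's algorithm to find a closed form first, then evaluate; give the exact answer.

Step 1: r(k) = (k + 1)/(k + 3).
A = k + 1, B = k + 3, C = 1.
f must satisfy (k + 1)·f(k+1) − (k + 2)·f(k) = 1.
Bound: deg f ≤ 1.
Solve for f: f(k) = k (degree 1 ≤ 1).
So s_k = (B(k−1)f/C)·t_k = (k*(k + 2))·t_k = 5*k/(k + 1).
Δs = 5/(k**2 + 3*k + 2), as required.
Evaluate s at k=10 and k=3: 50/11 and 15/4; difference 35/44.

Σ = 35/44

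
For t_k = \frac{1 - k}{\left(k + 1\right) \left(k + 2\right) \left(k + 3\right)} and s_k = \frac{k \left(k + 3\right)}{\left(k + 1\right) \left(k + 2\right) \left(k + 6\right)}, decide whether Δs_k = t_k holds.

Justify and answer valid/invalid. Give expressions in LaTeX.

s_(k+1) = (k + 1)*(k + 4)/((k + 2)*(k + 3)*(k + 7))
s_(k+1) − s_k = (-k**3 - 6*k**2 - 5*k + 24)/(k**5 + 19*k**4 + 131*k**3 + 401*k**2 + 540*k + 252)
(s_(k+1) − s_k) − t_k = 6*(k**2 + 4*k - 3)/(k**5 + 19*k**4 + 131*k**3 + 401*k**2 + 540*k + 252)

Invalid: residual \frac{6 \left(k^{2} + 4 k - 3\right)}{k^{5} + 19 k^{4} + 131 k^{3} + 401 k^{2} + 540 k + 252} ≠ 0.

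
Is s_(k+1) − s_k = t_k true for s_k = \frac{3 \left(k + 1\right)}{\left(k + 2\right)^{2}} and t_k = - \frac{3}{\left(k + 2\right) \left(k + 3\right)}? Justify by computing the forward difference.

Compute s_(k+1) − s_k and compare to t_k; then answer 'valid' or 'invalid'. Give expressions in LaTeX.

s_(k+1) = 3*(k + 2)/(k + 3)**2
s_(k+1) − s_k = 3*(-(k + 1)*(k + 3)**2 + (k + 2)**3)/((k + 2)**2*(k + 3)**2)
(s_(k+1) − s_k) − t_k = 3*(2*k + 5)/(k**4 + 10*k**3 + 37*k**2 + 60*k + 36)

Invalid: residual \frac{3 \left(2 k + 5\right)}{k^{4} + 10 k^{3} + 37 k^{2} + 60 k + 36} ≠ 0.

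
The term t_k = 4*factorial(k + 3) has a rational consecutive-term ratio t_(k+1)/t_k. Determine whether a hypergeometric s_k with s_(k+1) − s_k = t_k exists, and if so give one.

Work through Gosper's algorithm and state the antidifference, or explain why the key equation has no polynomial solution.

none — t_k is not Gosper-summable

Ratio r(k) = k + 4.
Take A(k)=k + 4, B(k)=1, C(k)=1.
Key eq: (k + 4)·f(k+1) = (1)·f(k) + (1).
d = -1 from the (1,0,0) case.
deg f ≤ -1 is impossible — no certificate.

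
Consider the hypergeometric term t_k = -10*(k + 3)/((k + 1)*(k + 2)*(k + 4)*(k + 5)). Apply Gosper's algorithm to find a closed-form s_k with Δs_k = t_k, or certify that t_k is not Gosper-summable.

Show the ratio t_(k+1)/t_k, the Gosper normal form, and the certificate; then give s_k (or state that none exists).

r(k) = (k + 1)*(k + 4)**2/((k + 3)**2*(k + 6)) after simplifying.
Take A(k)=k + 1, B(k)=k + 6, C(k)=k**2 + 6*k + 9.
f must satisfy (k + 1)·f(k+1) − (k + 5)·f(k) = k**2 + 6*k + 9.
From deg A=1, deg B=1, deg C=2: d=4.
Coefficient equations give f(k) = k*(k + 2)*(k + 3)*(k + 5)/8.
So s_k = (B(k−1)f/C)·t_k = (k*(k + 2)*(k + 5)**2/(8*(k + 3)))·t_k = 5*k*(-k - 5)/(4*(k**2 + 5*k + 4)).
Verify: 10*(-k - 3)/(k**4 + 12*k**3 + 49*k**2 + 78*k + 40) matches t_k.

s_k = 5*k*(-k - 5)/(4*(k**2 + 5*k + 4))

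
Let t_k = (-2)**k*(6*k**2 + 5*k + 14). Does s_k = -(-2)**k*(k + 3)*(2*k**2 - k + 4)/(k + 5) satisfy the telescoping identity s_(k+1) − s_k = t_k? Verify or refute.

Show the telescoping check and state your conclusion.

s_(k+1) = 2*(-2)**k*(k + 4)*(-k + 2*(k + 1)**2 + 3)/(k + 6)
s_(k+1) − s_k = (-2)**k*(6*k**4 + 59*k**3 + 175*k**2 + 228*k + 272)/(k**2 + 11*k + 30)
(s_(k+1) − s_k) − t_k = (-2)**(k + 1)*(6*k**3 + 37*k**2 + 38*k + 74)/(k**2 + 11*k + 30)

Invalid: residual (-2)**(k + 1)*(6*k**3 + 37*k**2 + 38*k + 74)/(k**2 + 11*k + 30) ≠ 0.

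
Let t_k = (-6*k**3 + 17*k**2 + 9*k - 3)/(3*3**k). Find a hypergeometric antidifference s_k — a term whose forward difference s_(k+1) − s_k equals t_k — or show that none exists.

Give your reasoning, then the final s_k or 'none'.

s_k = (3*k**3 - 4*k**2 - 4*k - 1)/3**k

The ratio is (6*k**3 + k**2 - 25*k - 17)/(3*(6*k**3 - 17*k**2 - 9*k + 3)).
Gosper form: A/B · C(k+1)/C(k) with A=1/3, B=1, C=k**3 - 17*k**2/6 - 3*k/2 + 1/2.
f must satisfy (1/3)·f(k+1) − (1)·f(k) = k**3 - 17*k**2/6 - 3*k/2 + 1/2.
Degrees (0,0,3) ⇒ d ≤ 3.
Solving with deg f ≤ 3: f(k) = -(3*k**3 - 4*k**2 - 4*k - 1)/2.
R(k) = B(k−1)·f(k)/C(k) = -3*(3*k**3 - 4*k**2 - 4*k - 1)/(6*k**3 - 17*k**2 - 9*k + 3); s_k = R·t_k = (3*k**3 - 4*k**2 - 4*k - 1)/3**k.
Δs = (-6*k**3 + 17*k**2 + 9*k - 3)/(3*3**k), as required.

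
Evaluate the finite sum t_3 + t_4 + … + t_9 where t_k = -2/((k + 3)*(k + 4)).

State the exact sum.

Compute t_(k+1)/t_k: get (k + 3)/(k + 5).
So A=k + 3 and B=k + 5, with C=1.
Set up (k + 3)·f(k+1) − (k + 4)·f(k) − (1) = 0.
d = 1 from the (1,1,0) case.
A polynomial solution: f(k) = k/3.
So s_k = (B(k−1)f/C)·t_k = (k*(k + 4)/3)·t_k = -2*k/(3*k + 9).
Check: Δs_k = -2/(k**2 + 7*k + 12). ✓
Evaluate s at k=10 and k=3: -20/39 and -1/3; difference -7/39.

Σ = -7/39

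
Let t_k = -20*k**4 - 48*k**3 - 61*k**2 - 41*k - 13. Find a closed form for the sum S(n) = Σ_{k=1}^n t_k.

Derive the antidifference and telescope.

r(k) = (20*k**4 + 128*k**3 + 325*k**2 + 387*k + 183)/(20*k**4 + 48*k**3 + 61*k**2 + 41*k + 13) after simplifying.
Take A(k)=1, B(k)=1, C(k)=k**4 + 12*k**3/5 + 61*k**2/20 + 41*k/20 + 13/20.
Solve (1)·f(k+1) − (1)·f(k) = k**4 + 12*k**3/5 + 61*k**2/20 + 41*k/20 + 13/20.
d = 5 from the (0,0,4) case.
Solving with deg f ≤ 5: f(k) = k*(4*k**4 + 2*k**3 + 3*k**2 + 2*k + 2)/20.
R(k) = B(k−1)·f(k)/C(k) = k*(4*k**4 + 2*k**3 + 3*k**2 + 2*k + 2)/((k**2 + k + 1)*(20*k**2 + 28*k + 13)); s_k = R·t_k = k*(-4*k**4 - 2*k**3 - 3*k**2 - 2*k - 2).
s_(k+1) − s_k = -20*k**4 - 48*k**3 - 61*k**2 - 41*k - 13 = t_k.
s_(n+1) = -4*n**5 - 22*n**4 - 51*n**3 - 63*n**2 - 43*n - 13 and s_(1) = -13, so S(n) = n*(-4*n**4 - 22*n**3 - 51*n**2 - 63*n - 43).

S(n) = n*(-4*n**4 - 22*n**3 - 51*n**2 - 63*n - 43)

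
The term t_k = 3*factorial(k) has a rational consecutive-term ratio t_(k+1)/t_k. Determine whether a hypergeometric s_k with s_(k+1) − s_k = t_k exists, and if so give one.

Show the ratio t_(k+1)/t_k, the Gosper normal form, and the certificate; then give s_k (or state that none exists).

none (Gosper's algorithm certifies no s_k)

t_(k+1)/t_k = k + 1.
So A=k + 1 and B=1, with C=1.
f must satisfy (k + 1)·f(k+1) − (1)·f(k) = 1.
deg f ≤ -1 (via 1,0,0).
d = -1 < 0 ⇒ no nonzero polynomial f; not summable.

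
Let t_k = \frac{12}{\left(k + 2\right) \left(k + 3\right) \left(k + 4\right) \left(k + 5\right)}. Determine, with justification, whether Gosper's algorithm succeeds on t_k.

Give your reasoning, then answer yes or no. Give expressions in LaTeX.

Yes. s_k = \frac{k \left(k^{2} + 9 k + 26\right)}{6 \left(k + 2\right) \left(k + 3\right) \left(k + 4\right)}.

t_(k+1)/t_k = (k + 2)/(k + 6).
So A=k + 2 and B=k + 6, with C=1.
Need (k + 2)·f(k+1) − (k + 5)·f(k) = 1.
From deg A=1, deg B=1, deg C=0: d=3.
Solving with deg f ≤ 3: f(k) = k*(k**2 + 9*k + 26)/72.
Certificate R = B(k−1)f/C = k*(k + 5)*(k**2 + 9*k + 26)/72 gives s_k = k*(k**2 + 9*k + 26)/(6*(k + 2)*(k + 3)*(k + 4)).
Δs = 12/(k**4 + 14*k**3 + 71*k**2 + 154*k + 120), as required.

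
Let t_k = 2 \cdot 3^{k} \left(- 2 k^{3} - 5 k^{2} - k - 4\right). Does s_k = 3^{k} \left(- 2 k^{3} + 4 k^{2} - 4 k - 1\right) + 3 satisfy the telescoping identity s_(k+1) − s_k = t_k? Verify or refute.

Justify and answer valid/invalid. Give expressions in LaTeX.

s_(k+1) = 3*3**k*(-4*k - 2*(k + 1)**3 + 4*(k + 1)**2 - 5) + 3
s_(k+1) − s_k = 2*3**k*(-2*k**3 - 5*k**2 - k - 4)
(s_(k+1) − s_k) − t_k = 0

valid (s_(k+1) − s_k reduces to t_k)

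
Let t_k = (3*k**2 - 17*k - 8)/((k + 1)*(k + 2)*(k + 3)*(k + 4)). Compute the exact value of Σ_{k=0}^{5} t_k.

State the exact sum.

Σ = -37/56

Ratio r(k) = (k + 1)*(17*k - 3*(k + 1)**2 + 25)/((k + 5)*(-3*k**2 + 17*k + 8)).
Gosper form: A/B · C(k+1)/C(k) with A=k + 1, B=k + 5, C=k**2 - 17*k/3 - 8/3.
Need (k + 1)·f(k+1) − (k + 4)·f(k) = k**2 - 17*k/3 - 8/3.
From deg A=1, deg B=1, deg C=2: d=3.
A polynomial solution: f(k) = -k*(k**2 + 12*k + 3)/6.
So s_k = (B(k−1)f/C)·t_k = (-k*(k + 4)*(k**2 + 12*k + 3)/(2*(3*k**2 - 17*k - 8)))·t_k = k*(-k**2 - 12*k - 3)/(2*(k + 1)*(k + 2)*(k + 3)).
Verify: (3*k**2 - 17*k - 8)/(k**4 + 10*k**3 + 35*k**2 + 50*k + 24) matches t_k.
Σ_(k=0)^(5) t_k = s_(6) − s_(0) = -37/56 − (0) = -37/56.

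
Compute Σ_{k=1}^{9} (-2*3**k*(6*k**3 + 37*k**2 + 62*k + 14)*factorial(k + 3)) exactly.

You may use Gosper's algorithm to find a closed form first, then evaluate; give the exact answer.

Compute t_(k+1)/t_k: get 3*(6*k**4 + 79*k**3 + 374*k**2 + 735*k + 476)/(6*k**3 + 37*k**2 + 62*k + 14).
Normal form (A,B,C) = (3*k + 12, 1, k**3 + 37*k**2/6 + 31*k/3 + 7/3).
Key eq: (3*k + 12)·f(k+1) = (1)·f(k) + (k**3 + 37*k**2/6 + 31*k/3 + 7/3).
From deg A=1, deg B=0, deg C=3: d=2.
Solving with deg f ≤ 2: f(k) = (2*k**2 + k - 2)/6.
Then R = B(k−1)f/C = (2*k**2 + k - 2)/(6*k**3 + 37*k**2 + 62*k + 14), so s_k = R(k)·t_k = -2*3**k*(2*k**2 + k - 2)*factorial(k + 3).
Δs = -2*3**k*(6*k**3 + 37*k**2 + 62*k + 14)*factorial(k + 3), as required.
Telescoping: Σ = s_(10) − s_(1) = -152962930107187200 − (-144) = -152962930107187056.

Σ = -152962930107187056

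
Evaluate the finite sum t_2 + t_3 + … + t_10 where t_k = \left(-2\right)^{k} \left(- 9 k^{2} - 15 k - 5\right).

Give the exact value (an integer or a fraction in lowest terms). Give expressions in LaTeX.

Σ = -763956

r(k) = 2*(-9*k**2 - 33*k - 29)/(9*k**2 + 15*k + 5) after simplifying.
Factor: A=-2; B=1; C=k**2 + 5*k/3 + 5/9.
Key eq: (-2)·f(k+1) = (1)·f(k) + (k**2 + 5*k/3 + 5/9).
Bound: deg f ≤ 2.
Solving with deg f ≤ 2: f(k) = -(3*k**2 + k - 1)/9.
So s_k = (B(k−1)f/C)·t_k = (-(3*k**2 + k - 1)/(9*k**2 + 15*k + 5))·t_k = (-2)**k*(3*k**2 + k - 1).
Δs = (-2)**k*(-9*k**2 - 15*k - 5), as required.
Telescoping: Σ = s_(11) − s_(2) = -763904 − (52) = -763956.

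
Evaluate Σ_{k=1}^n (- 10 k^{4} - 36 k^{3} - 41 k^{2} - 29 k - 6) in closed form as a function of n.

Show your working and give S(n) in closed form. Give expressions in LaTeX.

S(n) = n \left(- 2 n^{4} - 14 n^{3} - 35 n^{2} - 44 n - 27\right)

The ratio is (10*k**4 + 76*k**3 + 209*k**2 + 259*k + 122)/(10*k**4 + 36*k**3 + 41*k**2 + 29*k + 6).
So A=1 and B=1, with C=k**4 + 18*k**3/5 + 41*k**2/10 + 29*k/10 + 3/5.
Solve (1)·f(k+1) − (1)·f(k) = k**4 + 18*k**3/5 + 41*k**2/10 + 29*k/10 + 3/5.
deg f ≤ 5 (via 0,0,4).
Solving with deg f ≤ 5: f(k) = k*(2*k**4 + 4*k**3 - k**2 + 3*k - 2)/10.
R(k) = B(k−1)·f(k)/C(k) = k*(2*k**4 + 4*k**3 - k**2 + 3*k - 2)/(10*k**4 + 36*k**3 + 41*k**2 + 29*k + 6); s_k = R·t_k = k*(-2*k**4 - 4*k**3 + k**2 - 3*k + 2).
Δs = -10*k**4 - 36*k**3 - 41*k**2 - 29*k - 6, as required.
Evaluate: s_(n+1) = -2*n**5 - 14*n**4 - 35*n**3 - 44*n**2 - 27*n - 6; subtract s_(1) = -6 ⇒ S(n) = n*(-2*n**4 - 14*n**3 - 35*n**2 - 44*n - 27).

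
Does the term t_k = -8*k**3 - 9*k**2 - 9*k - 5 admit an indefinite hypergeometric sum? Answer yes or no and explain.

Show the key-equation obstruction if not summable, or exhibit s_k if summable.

Ratio r(k) = (8*k**3 + 33*k**2 + 51*k + 31)/(8*k**3 + 9*k**2 + 9*k + 5).
Take A(k)=1, B(k)=1, C(k)=k**3 + 9*k**2/8 + 9*k/8 + 5/8.
Set up (1)·f(k+1) − (1)·f(k) − (k**3 + 9*k**2/8 + 9*k/8 + 5/8) = 0.
deg f ≤ 4 (via 0,0,3).
Coefficient equations give f(k) = k*(2*k**3 - k**2 + 2*k + 2)/8.
R(k) = B(k−1)·f(k)/C(k) = k*(2*k**3 - k**2 + 2*k + 2)/(8*k**3 + 9*k**2 + 9*k + 5); s_k = R·t_k = k*(-2*k**3 + k**2 - 2*k - 2).
s_(k+1) − s_k = -8*k**3 - 9*k**2 - 9*k - 5 = t_k.

Yes. s_k = k*(-2*k**3 + k**2 - 2*k - 2).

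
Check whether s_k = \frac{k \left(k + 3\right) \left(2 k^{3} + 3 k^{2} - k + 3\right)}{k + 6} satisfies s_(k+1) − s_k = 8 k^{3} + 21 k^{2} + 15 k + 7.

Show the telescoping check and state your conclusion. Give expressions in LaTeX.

s_(k+1) = (k + 1)*(k + 4)*(-k + 2*(k + 1)**3 + 3*(k + 1)**2 + 2)/(k + 7)
s_(k+1) − s_k = (8*k**5 + 107*k**4 + 426*k**3 + 658*k**2 + 439*k + 168)/(k**2 + 13*k + 42)
(s_(k+1) − s_k) − t_k = 6*(-3*k**4 - 33*k**3 - 71*k**2 - 47*k - 21)/(k**2 + 13*k + 42)

Invalid: residual \frac{6 \left(- 3 k^{4} - 33 k^{3} - 71 k^{2} - 47 k - 21\right)}{k^{2} + 13 k + 42} ≠ 0.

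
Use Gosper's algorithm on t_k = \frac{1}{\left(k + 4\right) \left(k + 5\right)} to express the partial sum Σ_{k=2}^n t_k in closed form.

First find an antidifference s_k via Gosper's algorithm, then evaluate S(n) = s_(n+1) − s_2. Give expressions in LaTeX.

S(n) = \frac{n - 1}{6 \left(n + 5\right)}

r(k) = (k + 4)/(k + 6) after simplifying.
Gosper form: A/B · C(k+1)/C(k) with A=k + 4, B=k + 6, C=1.
Key eq: (k + 4)·f(k+1) = (k + 5)·f(k) + (1).
Degrees (1,1,0) ⇒ d ≤ 1.
Coefficient equations give f(k) = k/4.
Get s_k = R·t_k = k/(4*(k + 4)) with R(k) = B(k−1)f(k)/C(k) = k*(k + 5)/4.
s_(k+1) − s_k = 1/(k**2 + 9*k + 20) = t_k.
s_(n+1) = (n + 1)/(4*(n + 5)) and s_(2) = 1/12, so S(n) = (n - 1)/(6*(n + 5)).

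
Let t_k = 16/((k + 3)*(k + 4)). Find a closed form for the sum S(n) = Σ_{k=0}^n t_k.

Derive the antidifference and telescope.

Compute t_(k+1)/t_k: get (k + 3)/(k + 5).
Gosper form: A/B · C(k+1)/C(k) with A=k + 3, B=k + 5, C=1.
Solve (k + 3)·f(k+1) − (k + 4)·f(k) = 1.
d = 1 from the (1,1,0) case.
Coefficient equations give f(k) = k/3.
Then R = B(k−1)f/C = k*(k + 4)/3, so s_k = R(k)·t_k = 16*k/(3*(k + 3)).
s_(k+1) − s_k = 16/(k**2 + 7*k + 12) = t_k.
Evaluate: s_(n+1) = 16*(n + 1)/(3*(n + 4)); subtract s_(0) = 0 ⇒ S(n) = 16*(n + 1)/(3*(n + 4)).

S(n) = 16*(n + 1)/(3*(n + 4))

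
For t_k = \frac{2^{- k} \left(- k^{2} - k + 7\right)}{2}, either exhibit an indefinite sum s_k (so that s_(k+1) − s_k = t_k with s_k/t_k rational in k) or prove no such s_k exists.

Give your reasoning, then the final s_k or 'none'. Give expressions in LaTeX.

Step 1: r(k) = (k + (k + 1)**2 - 6)/(2*(k**2 + k - 7)).
Factor: A=1/2; B=1; C=k**2 + k - 7.
Set up (1/2)·f(k+1) − (1)·f(k) − (k**2 + k - 7) = 0.
deg f ≤ 2 (via 0,0,2).
Solve for f: f(k) = -2*(k**2 + 3*k - 3) (degree 2 ≤ 2).
Certificate R = B(k−1)f/C = -2*(k**2 + 3*k - 3)/(k**2 + k - 7) gives s_k = (k**2 + 3*k - 3)/2**k.
s_(k+1) − s_k = (-k**2 - k + 7)/(2*2**k) = t_k.

s_k = 2^{- k} \left(k^{2} + 3 k - 3\right)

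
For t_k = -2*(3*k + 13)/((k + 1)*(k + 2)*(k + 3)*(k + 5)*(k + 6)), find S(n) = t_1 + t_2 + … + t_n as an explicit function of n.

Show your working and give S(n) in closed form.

The ratio is (k + 1)*(k + 5)*(3*k + 16)/((k + 4)*(k + 7)*(3*k + 13)).
So A=k + 1 and B=k + 7, with C=k**2 + 25*k/3 + 52/3.
Solve (k + 1)·f(k+1) − (k + 6)·f(k) = k**2 + 25*k/3 + 52/3.
From deg A=1, deg B=1, deg C=2: d=5.
A polynomial solution: f(k) = k*(k + 3)*(k + 4)*(k**2 + 8*k + 17)/30.
R(k) = B(k−1)·f(k)/C(k) = k*(k + 3)*(k + 6)*(k**2 + 8*k + 17)/(10*(3*k + 13)); s_k = R·t_k = k*(-k**2 - 8*k - 17)/(5*(k**3 + 8*k**2 + 17*k + 10)).
Δs = 2*(-3*k - 13)/(k**5 + 17*k**4 + 107*k**3 + 307*k**2 + 396*k + 180), as required.
s_(n+1) = (-n**3 - 11*n**2 - 36*n - 26)/(5*(n**3 + 11*n**2 + 36*n + 36)) and s_(1) = -13/90, so S(n) = n*(-n**2 - 11*n - 36)/(18*(n**3 + 11*n**2 + 36*n + 36)).

S(n) = n*(-n**2 - 11*n - 36)/(18*(n**3 + 11*n**2 + 36*n + 36))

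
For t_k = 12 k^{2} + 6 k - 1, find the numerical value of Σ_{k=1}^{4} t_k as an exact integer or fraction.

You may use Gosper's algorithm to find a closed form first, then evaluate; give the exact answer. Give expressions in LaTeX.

Σ = 416

Step 1: r(k) = (12*k**2 + 30*k + 17)/(12*k**2 + 6*k - 1).
So A=1 and B=1, with C=k**2 + k/2 - 1/12.
Solve (1)·f(k+1) − (1)·f(k) = k**2 + k/2 - 1/12.
From deg A=0, deg B=0, deg C=2: d=3.
Solve for f: f(k) = k*(4*k**2 - 3*k - 2)/12 (degree 3 ≤ 3).
Certificate R = B(k−1)f/C = k*(4*k**2 - 3*k - 2)/(12*k**2 + 6*k - 1) gives s_k = k*(4*k**2 - 3*k - 2).
Check: Δs_k = 12*k**2 + 6*k - 1. ✓
Sum = s_(5) − s_(1); s_(5) = 415, s_(1) = -1 ⇒ 416.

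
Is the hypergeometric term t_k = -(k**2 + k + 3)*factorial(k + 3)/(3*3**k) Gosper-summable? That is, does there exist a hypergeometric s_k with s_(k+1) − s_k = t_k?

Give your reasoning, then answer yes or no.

Yes. s_k = -(k - 1)*factorial(k + 3)/3**k.

The ratio is (k + 4)*(k + (k + 1)**2 + 4)/(3*(k**2 + k + 3)).
Normal form (A,B,C) = (k/3 + 4/3, 1, k**2 + k + 3).
Solve (k/3 + 4/3)·f(k+1) − (1)·f(k) = k**2 + k + 3.
Bound: deg f ≤ 1.
Solving with deg f ≤ 1: f(k) = 3*(k - 1).
R(k) = B(k−1)·f(k)/C(k) = 3*(k - 1)/(k**2 + k + 3); s_k = R·t_k = -(k - 1)*factorial(k + 3)/3**k.
Check: Δs_k = -(k**2 + k + 3)*factorial(k + 3)/(3*3**k). ✓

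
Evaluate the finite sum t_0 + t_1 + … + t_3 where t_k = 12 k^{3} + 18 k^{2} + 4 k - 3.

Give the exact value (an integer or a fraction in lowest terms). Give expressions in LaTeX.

Step 1: r(k) = (12*k**3 + 54*k**2 + 76*k + 31)/(12*k**3 + 18*k**2 + 4*k - 3).
Factor: A=1; B=1; C=k**3 + 3*k**2/2 + k/3 - 1/4.
Need (1)·f(k+1) − (1)·f(k) = k**3 + 3*k**2/2 + k/3 - 1/4.
deg f ≤ 4 (via 0,0,3).
A polynomial solution: f(k) = k*(3*k**3 - 4*k - 2)/12.
Certificate R = B(k−1)f/C = k*(3*k**3 - 4*k - 2)/(12*k**3 + 18*k**2 + 4*k - 3) gives s_k = k*(3*k**3 - 4*k - 2).
Δs = 12*k**3 + 18*k**2 + 4*k - 3, as required.
Sum = s_(4) − s_(0); s_(4) = 696, s_(0) = 0 ⇒ 696.

Σ = 696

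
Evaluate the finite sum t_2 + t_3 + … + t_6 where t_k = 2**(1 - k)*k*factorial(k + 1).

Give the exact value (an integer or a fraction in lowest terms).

Σ = 1254

r(k) = (k + 1)*(k + 2)/(2*k) after simplifying.
A = k/2 + 1, B = 1, C = k.
Solve (k/2 + 1)·f(k+1) − (1)·f(k) = k.
Degrees (1,0,1) ⇒ d ≤ 0.
Match coefficients ⇒ f(k) = 2.
Certificate R = B(k−1)f/C = 2/k gives s_k = 2**(2 - k)*factorial(k + 1).
Check: Δs_k = 2**(1 - k)*k*factorial(k + 1). ✓
Telescoping: Σ = s_(7) − s_(2) = 1260 − (6) = 1254.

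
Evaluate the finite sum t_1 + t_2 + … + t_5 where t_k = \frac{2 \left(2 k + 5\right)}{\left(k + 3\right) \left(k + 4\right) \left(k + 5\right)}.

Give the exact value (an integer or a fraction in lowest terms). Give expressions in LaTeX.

Σ = 13/36

t_(k+1)/t_k = (k + 3)*(2*k + 7)/((k + 6)*(2*k + 5)).
Normal form (A,B,C) = (k + 3, k + 6, k + 5/2).
Solve (k + 3)·f(k+1) − (k + 5)·f(k) = k + 5/2.
d = 2 from the (1,1,1) case.
Solve for f: f(k) = k*(11*k + 29)/48 (degree 2 ≤ 2).
Certificate R = B(k−1)f/C = k*(k + 5)*(11*k + 29)/(24*(2*k + 5)) gives s_k = k*(11*k + 29)/(12*(k + 3)*(k + 4)).
Check: Δs_k = 2*(2*k + 5)/(k**3 + 12*k**2 + 47*k + 60). ✓
Telescoping: Σ = s_(6) − s_(1) = 19/36 − (1/6) = 13/36.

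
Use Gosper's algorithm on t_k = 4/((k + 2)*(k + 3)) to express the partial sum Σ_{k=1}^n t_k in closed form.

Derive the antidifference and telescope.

The ratio is (k + 2)/(k + 4).
Normal form (A,B,C) = (k + 2, k + 4, 1).
Key eq: (k + 2)·f(k+1) = (k + 3)·f(k) + (1).
d = 1 from the (1,1,0) case.
Match coefficients ⇒ f(k) = k/2.
Get s_k = R·t_k = 2*k/(k + 2) with R(k) = B(k−1)f(k)/C(k) = k*(k + 3)/2.
s_(k+1) − s_k = 4/(k**2 + 5*k + 6) = t_k.
Telescope: S(n) = s_(n+1) − s_(1) = 2*(n + 1)/(n + 3) − (2/3) = 4*n/(3*(n + 3)).

S(n) = 4*n/(3*(n + 3))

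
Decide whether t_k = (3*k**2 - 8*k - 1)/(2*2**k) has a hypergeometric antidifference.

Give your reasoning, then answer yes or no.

Ratio r(k) = (3*k**2 - 2*k - 6)/(2*(3*k**2 - 8*k - 1)).
So A=1/2 and B=1, with C=k**2 - 8*k/3 - 1/3.
Key eq: (1/2)·f(k+1) = (1)·f(k) + (k**2 - 8*k/3 - 1/3).
d = 2 from the (0,0,2) case.
Match coefficients ⇒ f(k) = -2*k*(3*k - 2)/3.
Then R = B(k−1)f/C = -2*k*(3*k - 2)/(3*k**2 - 8*k - 1), so s_k = R(k)·t_k = k*(2 - 3*k)/2**k.
Verify: (3*k**2 - 8*k - 1)/(2*2**k) matches t_k.

Yes. s_k = k*(2 - 3*k)/2**k.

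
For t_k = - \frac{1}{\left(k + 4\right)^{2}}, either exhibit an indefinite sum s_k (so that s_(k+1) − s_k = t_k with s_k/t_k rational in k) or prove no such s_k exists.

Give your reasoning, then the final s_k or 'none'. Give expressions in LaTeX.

none (Gosper's algorithm certifies no s_k)

Step 1: r(k) = (k + 4)**2/(k + 5)**2.
So A=k**2 + 8*k + 16 and B=k**2 + 10*k + 25, with C=1.
Solve (k**2 + 8*k + 16)·f(k+1) − (k**2 + 8*k + 16)·f(k) = 1.
From deg A=2, deg B=2, deg C=0: d=0.
f = c0 ⇒ A·f(k+1) − B(k−1)·f(k) − C = -1. The system {-1 = 0} is inconsistent; no antidifference.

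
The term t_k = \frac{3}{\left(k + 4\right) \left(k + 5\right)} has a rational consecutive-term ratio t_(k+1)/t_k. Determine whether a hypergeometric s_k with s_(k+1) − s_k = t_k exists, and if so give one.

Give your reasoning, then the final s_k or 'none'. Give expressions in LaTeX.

The ratio is (k + 4)/(k + 6).
Gosper form: A/B · C(k+1)/C(k) with A=k + 4, B=k + 6, C=1.
Solve (k + 4)·f(k+1) − (k + 5)·f(k) = 1.
Degrees (1,1,0) ⇒ d ≤ 1.
Solving with deg f ≤ 1: f(k) = k/4.
Then R = B(k−1)f/C = k*(k + 5)/4, so s_k = R(k)·t_k = 3*k/(4*(k + 4)).
s_(k+1) − s_k = 3/(k**2 + 9*k + 20) = t_k.

s_k = \frac{3 k}{4 \left(k + 4\right)}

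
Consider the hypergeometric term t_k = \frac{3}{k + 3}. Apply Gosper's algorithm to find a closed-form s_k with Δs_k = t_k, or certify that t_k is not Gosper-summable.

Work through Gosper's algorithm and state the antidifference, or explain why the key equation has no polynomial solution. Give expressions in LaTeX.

t_(k+1)/t_k = (k + 3)/(k + 4).
Factor: A=k + 3; B=k + 4; C=1.
Key eq: (k + 3)·f(k+1) = (k + 3)·f(k) + (1).
d = 0 from the (1,1,0) case.
Put f(k) = c0: A·f(k+1) − B(k−1)·f(k) − C = -1; need -1 = 0 — inconsistent ⇒ no f, not summable.

not Gosper-summable; s_k does not exist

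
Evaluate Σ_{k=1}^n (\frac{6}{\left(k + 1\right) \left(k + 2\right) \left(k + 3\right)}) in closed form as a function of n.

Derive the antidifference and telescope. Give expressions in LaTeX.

The ratio is (k + 1)/(k + 4).
A = k + 1, B = k + 4, C = 1.
Key eq: (k + 1)·f(k+1) = (k + 3)·f(k) + (1).
d = 2 from the (1,1,0) case.
Coefficient equations give f(k) = k*(k + 3)/4.
R(k) = B(k−1)·f(k)/C(k) = k*(k + 3)**2/4; s_k = R·t_k = 3*k*(k + 3)/(2*(k + 1)*(k + 2)).
s_(k+1) − s_k = 6/(k**3 + 6*k**2 + 11*k + 6) = t_k.
s_(n+1) = 3*(n**2 + 5*n + 4)/(2*(n**2 + 5*n + 6)) and s_(1) = 1, so S(n) = n*(n + 5)/(2*(n**2 + 5*n + 6)).

S(n) = \frac{n \left(n + 5\right)}{2 \left(n^{2} + 5 n + 6\right)}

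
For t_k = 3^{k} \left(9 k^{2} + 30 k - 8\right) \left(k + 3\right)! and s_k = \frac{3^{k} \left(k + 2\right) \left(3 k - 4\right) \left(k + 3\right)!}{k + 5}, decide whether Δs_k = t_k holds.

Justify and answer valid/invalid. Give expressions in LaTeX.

s_(k+1) = 3**(k + 1)*(k + 3)*(3*k - 1)*factorial(k + 4)/(k + 6)
s_(k+1) − s_k = 3**k*(9*k**4 + 102*k**3 + 367*k**2 + 395*k - 132)*factorial(k + 3)/((k + 5)*(k + 6))
(s_(k+1) − s_k) − t_k = -3**(k + 1)*(9*k**3 + 75*k**2 + 139*k - 36)*factorial(k + 3)/((k + 5)*(k + 6))

Invalid: residual - \frac{3^{k + 1} \left(9 k^{3} + 75 k^{2} + 139 k - 36\right) \left(k + 3\right)!}{\left(k + 5\right) \left(k + 6\right)} ≠ 0.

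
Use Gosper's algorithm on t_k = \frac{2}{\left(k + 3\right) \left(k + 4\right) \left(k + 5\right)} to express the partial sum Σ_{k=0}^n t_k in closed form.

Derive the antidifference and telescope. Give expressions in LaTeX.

S(n) = \frac{n^{2} + 9 n + 8}{12 \left(n^{2} + 9 n + 20\right)}

Compute t_(k+1)/t_k: get (k + 3)/(k + 6).
Gosper form: A/B · C(k+1)/C(k) with A=k + 3, B=k + 6, C=1.
Solve (k + 3)·f(k+1) − (k + 5)·f(k) = 1.
d = 2 from the (1,1,0) case.
Match coefficients ⇒ f(k) = k*(k + 7)/24.
Get s_k = R·t_k = k*(k + 7)/(12*(k + 3)*(k + 4)) with R(k) = B(k−1)f(k)/C(k) = k*(k + 5)*(k + 7)/24.
Check: Δs_k = 2/(k**3 + 12*k**2 + 47*k + 60). ✓
s_(n+1) = (n**2 + 9*n + 8)/(12*(n**2 + 9*n + 20)) and s_(0) = 0, so S(n) = (n**2 + 9*n + 8)/(12*(n**2 + 9*n + 20)).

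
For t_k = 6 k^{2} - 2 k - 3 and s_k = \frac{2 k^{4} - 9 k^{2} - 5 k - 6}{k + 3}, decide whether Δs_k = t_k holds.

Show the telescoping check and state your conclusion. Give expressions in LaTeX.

s_(k+1) = (-5*k + 2*(k + 1)**4 - 9*(k + 1)**2 - 11)/(k + 4)
s_(k+1) − s_k = (6*k**4 + 36*k**3 + 35*k**2 - 37*k - 30)/(k**2 + 7*k + 12)
(s_(k+1) − s_k) − t_k = 2*(-2*k**3 - 10*k**2 + 4*k + 3)/(k**2 + 7*k + 12)

Invalid: residual \frac{2 \left(- 2 k^{3} - 10 k^{2} + 4 k + 3\right)}{k^{2} + 7 k + 12} ≠ 0.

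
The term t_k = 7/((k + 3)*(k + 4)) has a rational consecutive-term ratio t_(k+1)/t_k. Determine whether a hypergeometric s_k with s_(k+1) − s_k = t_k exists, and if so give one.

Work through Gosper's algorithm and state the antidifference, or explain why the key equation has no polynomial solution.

s_k = 7*k/(3*(k + 3))

The ratio is (k + 3)/(k + 5).
Normal form (A,B,C) = (k + 3, k + 5, 1).
f must satisfy (k + 3)·f(k+1) − (k + 4)·f(k) = 1.
d = 1 from the (1,1,0) case.
Solve for f: f(k) = k/3 (degree 1 ≤ 1).
R(k) = B(k−1)·f(k)/C(k) = k*(k + 4)/3; s_k = R·t_k = 7*k/(3*(k + 3)).
Verify: 7/(k**2 + 7*k + 12) matches t_k.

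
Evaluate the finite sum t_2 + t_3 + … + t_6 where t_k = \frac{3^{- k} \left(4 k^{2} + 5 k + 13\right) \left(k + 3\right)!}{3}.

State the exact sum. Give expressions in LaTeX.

The ratio is (k + 4)*(5*k + 4*(k + 1)**2 + 18)/(3*(4*k**2 + 5*k + 13)).
Take A(k)=k/3 + 4/3, B(k)=1, C(k)=k**2 + 5*k/4 + 13/4.
Key eq: (k/3 + 4/3)·f(k+1) = (1)·f(k) + (k**2 + 5*k/4 + 13/4).
d = 1 from the (1,0,2) case.
Coefficient equations give f(k) = 3*(4*k - 3)/4.
Certificate R = B(k−1)f/C = 3*(4*k - 3)/(4*k**2 + 5*k + 13) gives s_k = (4*k - 3)*factorial(k + 3)/3**k.
Δs = (4*k**2 + 5*k + 13)*factorial(k + 3)/(3*3**k), as required.
Evaluate s at k=7 and k=2: 1120000/27 and 200/3; difference 1118200/27.

Σ = 1118200/27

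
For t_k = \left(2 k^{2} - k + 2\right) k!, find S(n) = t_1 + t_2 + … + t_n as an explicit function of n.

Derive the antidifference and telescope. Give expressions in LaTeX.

S(n) = 2 n^{2} n! + n n! - n! + 1

Step 1: r(k) = (k + 1)*(-k + 2*(k + 1)**2 + 1)/(2*k**2 - k + 2).
Factor: A=k + 1; B=1; C=k**2 - k/2 + 1.
Set up (k + 1)·f(k+1) − (1)·f(k) − (k**2 - k/2 + 1) = 0.
Degrees (1,0,2) ⇒ d ≤ 1.
Solving with deg f ≤ 1: f(k) = (2*k - 3)/2.
Get s_k = R·t_k = (2*k - 3)*factorial(k) with R(k) = B(k−1)f(k)/C(k) = (2*k - 3)/(2*k**2 - k + 2).
Δs = (2*k**2 - k + 2)*factorial(k), as required.
s_(n+1) = (2*n - 1)*factorial(n + 1) and s_(1) = -1, so S(n) = 2*n**2*factorial(n) + n*factorial(n) - factorial(n) + 1.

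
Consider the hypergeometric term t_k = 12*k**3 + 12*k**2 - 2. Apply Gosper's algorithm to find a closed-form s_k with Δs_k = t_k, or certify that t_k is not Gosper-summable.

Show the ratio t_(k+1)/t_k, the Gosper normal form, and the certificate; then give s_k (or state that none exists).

Compute t_(k+1)/t_k: get (6*(k + 1)**3 + 6*(k + 1)**2 - 1)/(6*k**3 + 6*k**2 - 1).
Normal form (A,B,C) = (1, 1, k**3 + k**2 - 1/6).
f must satisfy (1)·f(k+1) − (1)·f(k) = k**3 + k**2 - 1/6.
Degrees (0,0,3) ⇒ d ≤ 4.
Solve for f: f(k) = k**2*(3*k**2 - 2*k - 3)/12 (degree 4 ≤ 4).
R(k) = B(k−1)·f(k)/C(k) = k**2*(3*k**2 - 2*k - 3)/(2*(6*k**3 + 6*k**2 - 1)); s_k = R·t_k = k**2*(3*k**2 - 2*k - 3).
Δs = 12*k**3 + 12*k**2 - 2, as required.

s_k = k**2*(3*k**2 - 2*k - 3)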